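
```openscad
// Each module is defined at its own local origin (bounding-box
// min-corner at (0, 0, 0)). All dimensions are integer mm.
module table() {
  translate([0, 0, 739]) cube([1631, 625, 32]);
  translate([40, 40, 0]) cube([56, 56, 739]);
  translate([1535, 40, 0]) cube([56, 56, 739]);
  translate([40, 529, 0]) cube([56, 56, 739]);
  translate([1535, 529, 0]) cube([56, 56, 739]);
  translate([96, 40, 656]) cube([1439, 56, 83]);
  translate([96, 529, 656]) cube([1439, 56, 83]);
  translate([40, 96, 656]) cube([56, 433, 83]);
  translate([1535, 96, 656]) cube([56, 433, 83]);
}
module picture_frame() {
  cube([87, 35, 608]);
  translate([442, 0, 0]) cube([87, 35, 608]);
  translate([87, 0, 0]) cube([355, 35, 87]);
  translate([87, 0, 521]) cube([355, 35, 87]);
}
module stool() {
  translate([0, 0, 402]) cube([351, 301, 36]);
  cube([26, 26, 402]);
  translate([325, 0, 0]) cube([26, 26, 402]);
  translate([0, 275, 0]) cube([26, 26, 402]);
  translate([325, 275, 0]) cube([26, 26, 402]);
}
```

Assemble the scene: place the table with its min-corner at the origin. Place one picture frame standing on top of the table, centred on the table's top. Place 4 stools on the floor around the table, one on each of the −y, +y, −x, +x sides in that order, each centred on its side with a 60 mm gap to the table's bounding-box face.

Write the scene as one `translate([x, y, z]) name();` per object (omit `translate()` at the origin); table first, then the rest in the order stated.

table();
translate([551, 295, 771]) picture_frame();
translate([640, -361, 0]) stool();
translate([640, 685, 0]) stool();
translate([-411, 162, 0]) stool();
translate([1691, 162, 0]) stool();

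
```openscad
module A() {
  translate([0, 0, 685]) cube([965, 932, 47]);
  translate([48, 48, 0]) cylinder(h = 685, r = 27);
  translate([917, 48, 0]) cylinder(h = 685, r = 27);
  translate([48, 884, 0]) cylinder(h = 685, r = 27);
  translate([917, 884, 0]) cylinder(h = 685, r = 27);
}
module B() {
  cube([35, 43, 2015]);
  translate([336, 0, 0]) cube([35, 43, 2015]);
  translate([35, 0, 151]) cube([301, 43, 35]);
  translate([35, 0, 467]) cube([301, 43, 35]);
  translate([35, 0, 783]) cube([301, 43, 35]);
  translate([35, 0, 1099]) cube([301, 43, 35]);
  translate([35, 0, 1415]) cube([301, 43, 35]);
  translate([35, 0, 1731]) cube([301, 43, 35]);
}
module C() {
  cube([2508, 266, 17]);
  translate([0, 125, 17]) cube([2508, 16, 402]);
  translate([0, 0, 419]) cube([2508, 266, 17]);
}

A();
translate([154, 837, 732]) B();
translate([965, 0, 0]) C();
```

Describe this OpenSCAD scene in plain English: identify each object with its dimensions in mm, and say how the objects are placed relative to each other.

A is a rectangular dining table. The top is 965×932×47 mm with its upper surface at z = 732 mm. It stands on four round legs of 54 mm diameter, each leg's bounding box inset 21 mm from the nearest pair of top edges, running from the floor to the underside of the top.

B is a straight ladder. Two 35×43 mm vertical rails, 2015 mm tall, stand 371 mm apart (outside-to-outside) with their front faces coplanar on the −y side. 6 rungs, each 43 mm deep and 35 mm tall, span between the inner faces of the rails, front faces flush with the rails. The lowest rung's underside is at z = 151 mm and rungs are spaced 316 mm apart (underside to underside).

C is an I-beam lying along x, 2508 mm long. Overall section height 436 mm. Two flanges 266 mm wide (y) and 17 mm thick, one on the floor and one at the top; a web 16 mm thick runs between them, centred on the flange width.

The ladder is on top of the table. The I-beam is against the table's +x side, with their −y faces flush.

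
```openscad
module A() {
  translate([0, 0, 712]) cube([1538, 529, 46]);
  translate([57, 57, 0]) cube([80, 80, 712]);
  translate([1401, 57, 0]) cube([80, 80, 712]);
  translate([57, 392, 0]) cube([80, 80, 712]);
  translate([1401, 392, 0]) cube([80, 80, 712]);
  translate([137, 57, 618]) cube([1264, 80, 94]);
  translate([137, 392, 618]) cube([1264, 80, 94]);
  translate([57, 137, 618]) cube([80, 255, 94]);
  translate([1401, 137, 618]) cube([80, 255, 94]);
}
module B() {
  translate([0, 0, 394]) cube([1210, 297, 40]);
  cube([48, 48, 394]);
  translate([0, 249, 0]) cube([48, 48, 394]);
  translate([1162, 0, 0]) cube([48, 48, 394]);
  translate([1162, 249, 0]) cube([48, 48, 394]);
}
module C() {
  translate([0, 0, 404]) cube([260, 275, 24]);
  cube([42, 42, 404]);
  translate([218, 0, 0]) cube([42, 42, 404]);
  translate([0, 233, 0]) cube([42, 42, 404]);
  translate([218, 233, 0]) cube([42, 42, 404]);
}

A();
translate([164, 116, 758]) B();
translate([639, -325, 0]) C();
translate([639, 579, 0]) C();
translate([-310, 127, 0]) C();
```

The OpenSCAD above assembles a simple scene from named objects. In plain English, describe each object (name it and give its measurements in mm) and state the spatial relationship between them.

A is a rectangular dining table. The top is 1538×529×46 mm with its upper surface at z = 758 mm. It stands on four 80×80 mm square legs, each inset 57 mm from the nearest pair of top edges, running from the floor to the underside of the top. Four apron rails, 80 mm thick and 94 mm tall, run between adjacent legs with their top edges flush with the underside of the top and their outer faces flush with the legs' outer faces.

B is a bench: a 1210×297 mm seat slab, 40 mm thick, top at z = 434 mm, on four 48×48 mm square legs flush with the seat corners and standing on z = 0.

C is a simple wooden stool: a rectangular seat 260 mm (x) by 275 mm (y), 24 mm thick, top face at z = 428 mm, on four square legs, each 42×42 mm in cross-section. The legs rest on z = 0, each flush with a corner of the seat.

The bench is on top of the table, centred. Three stools sit around the table at the −y, +y, −x sides.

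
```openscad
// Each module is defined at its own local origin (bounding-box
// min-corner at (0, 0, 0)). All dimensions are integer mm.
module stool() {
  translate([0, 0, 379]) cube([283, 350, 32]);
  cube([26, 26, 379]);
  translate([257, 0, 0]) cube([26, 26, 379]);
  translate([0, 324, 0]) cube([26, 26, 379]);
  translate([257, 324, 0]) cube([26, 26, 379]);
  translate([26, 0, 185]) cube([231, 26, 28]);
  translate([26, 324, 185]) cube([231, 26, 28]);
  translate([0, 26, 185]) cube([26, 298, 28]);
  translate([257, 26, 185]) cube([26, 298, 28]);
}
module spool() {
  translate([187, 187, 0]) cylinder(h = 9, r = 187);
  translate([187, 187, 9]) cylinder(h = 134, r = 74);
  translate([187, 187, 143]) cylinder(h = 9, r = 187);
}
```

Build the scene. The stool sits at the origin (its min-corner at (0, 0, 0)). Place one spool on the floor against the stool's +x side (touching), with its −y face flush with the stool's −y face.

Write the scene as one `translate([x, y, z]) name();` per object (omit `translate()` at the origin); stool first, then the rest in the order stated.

stool();
translate([283, 0, 0]) spool();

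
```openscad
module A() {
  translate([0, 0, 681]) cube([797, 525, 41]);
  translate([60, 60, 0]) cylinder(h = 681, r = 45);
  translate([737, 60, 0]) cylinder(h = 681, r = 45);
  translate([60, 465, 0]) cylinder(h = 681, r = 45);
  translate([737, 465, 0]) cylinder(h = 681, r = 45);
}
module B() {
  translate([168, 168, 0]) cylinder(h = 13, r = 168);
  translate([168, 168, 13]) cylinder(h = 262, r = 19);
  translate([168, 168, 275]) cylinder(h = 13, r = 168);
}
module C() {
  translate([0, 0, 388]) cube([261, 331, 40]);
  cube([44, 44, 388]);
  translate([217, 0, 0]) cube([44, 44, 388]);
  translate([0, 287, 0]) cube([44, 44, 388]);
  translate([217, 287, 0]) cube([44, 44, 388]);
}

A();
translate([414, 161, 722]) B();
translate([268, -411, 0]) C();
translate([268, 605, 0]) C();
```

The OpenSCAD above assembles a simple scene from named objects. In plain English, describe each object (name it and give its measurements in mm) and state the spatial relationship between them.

A is a table with a 797×525 mm rectangular top, 41 mm thick, top surface at z = 722 mm, supported by four round legs of 90 mm diameter, each leg's bounding box inset 15 mm from the nearest pair of top edges, running from the floor.

B is a spool: two coaxial disc flanges of radius 168 mm and thickness 13 mm, joined by a core cylinder of radius 19 mm and height 262 mm. The lower flange rests on z = 0 and the three cylinders share a vertical axis.

C is a four-legged stool. The seat is 261×331 mm, 40 mm thick, top at z = 428 mm. It stands on four square legs, each 44×44 mm in cross-section, from z = 0 to the seat underside, each flush with a corner of the seat.

The spool is on top of the table. Two stools sit around the table at the −y, +y sides.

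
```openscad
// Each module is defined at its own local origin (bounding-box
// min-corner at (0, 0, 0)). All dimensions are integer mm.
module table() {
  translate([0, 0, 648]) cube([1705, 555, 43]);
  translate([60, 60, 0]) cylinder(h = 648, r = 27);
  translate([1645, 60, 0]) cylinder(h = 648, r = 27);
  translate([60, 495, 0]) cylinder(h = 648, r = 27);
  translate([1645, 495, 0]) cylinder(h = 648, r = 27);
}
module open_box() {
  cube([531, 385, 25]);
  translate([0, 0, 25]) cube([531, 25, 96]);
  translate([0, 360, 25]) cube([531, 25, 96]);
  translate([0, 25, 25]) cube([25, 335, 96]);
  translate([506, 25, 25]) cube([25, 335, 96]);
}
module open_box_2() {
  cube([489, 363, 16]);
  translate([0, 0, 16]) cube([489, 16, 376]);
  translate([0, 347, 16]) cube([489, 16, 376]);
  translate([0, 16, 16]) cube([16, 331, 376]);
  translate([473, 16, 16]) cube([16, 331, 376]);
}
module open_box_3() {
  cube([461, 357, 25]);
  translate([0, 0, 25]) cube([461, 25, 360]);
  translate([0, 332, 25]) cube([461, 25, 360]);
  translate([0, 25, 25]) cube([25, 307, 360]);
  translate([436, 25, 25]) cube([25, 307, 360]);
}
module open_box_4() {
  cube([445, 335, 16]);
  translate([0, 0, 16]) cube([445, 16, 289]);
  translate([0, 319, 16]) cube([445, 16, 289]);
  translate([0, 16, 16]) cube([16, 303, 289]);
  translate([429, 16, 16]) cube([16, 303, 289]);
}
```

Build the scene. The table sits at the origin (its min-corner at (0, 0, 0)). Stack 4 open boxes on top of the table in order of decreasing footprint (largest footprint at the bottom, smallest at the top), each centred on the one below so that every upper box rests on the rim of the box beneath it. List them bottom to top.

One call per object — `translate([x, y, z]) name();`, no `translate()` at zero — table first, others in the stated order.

table();
translate([587, 85, 691]) open_box();
translate([608, 96, 812]) open_box_2();
translate([622, 99, 1204]) open_box_3();
translate([630, 110, 1589]) open_box_4();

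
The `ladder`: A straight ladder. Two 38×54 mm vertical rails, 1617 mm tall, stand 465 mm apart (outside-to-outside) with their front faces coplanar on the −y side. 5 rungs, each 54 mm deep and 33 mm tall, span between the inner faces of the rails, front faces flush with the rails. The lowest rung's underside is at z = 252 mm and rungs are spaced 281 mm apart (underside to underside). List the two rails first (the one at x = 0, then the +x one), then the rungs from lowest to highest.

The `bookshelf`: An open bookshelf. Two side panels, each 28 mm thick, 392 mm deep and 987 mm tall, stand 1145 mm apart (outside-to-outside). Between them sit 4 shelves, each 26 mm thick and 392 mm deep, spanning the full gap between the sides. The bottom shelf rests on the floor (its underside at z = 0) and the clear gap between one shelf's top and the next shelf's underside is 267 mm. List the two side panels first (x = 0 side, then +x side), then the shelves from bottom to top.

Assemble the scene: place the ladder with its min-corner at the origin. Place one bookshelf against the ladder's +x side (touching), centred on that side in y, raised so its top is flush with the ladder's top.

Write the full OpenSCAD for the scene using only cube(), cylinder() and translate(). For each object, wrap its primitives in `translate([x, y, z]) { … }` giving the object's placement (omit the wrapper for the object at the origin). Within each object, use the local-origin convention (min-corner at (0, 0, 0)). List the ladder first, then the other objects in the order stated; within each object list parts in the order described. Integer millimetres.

cube([38, 54, 1617]);
translate([427, 0, 0]) cube([38, 54, 1617]);
translate([38, 0, 252]) cube([389, 54, 33]);
translate([38, 0, 533]) cube([389, 54, 33]);
translate([38, 0, 814]) cube([389, 54, 33]);
translate([38, 0, 1095]) cube([389, 54, 33]);
translate([38, 0, 1376]) cube([389, 54, 33]);
translate([465, -169, 630]) {
  cube([28, 392, 987]);
  translate([1117, 0, 0]) cube([28, 392, 987]);
  translate([28, 0, 0]) cube([1089, 392, 26]);
  translate([28, 0, 293]) cube([1089, 392, 26]);
  translate([28, 0, 586]) cube([1089, 392, 26]);
  translate([28, 0, 879]) cube([1089, 392, 26]);
}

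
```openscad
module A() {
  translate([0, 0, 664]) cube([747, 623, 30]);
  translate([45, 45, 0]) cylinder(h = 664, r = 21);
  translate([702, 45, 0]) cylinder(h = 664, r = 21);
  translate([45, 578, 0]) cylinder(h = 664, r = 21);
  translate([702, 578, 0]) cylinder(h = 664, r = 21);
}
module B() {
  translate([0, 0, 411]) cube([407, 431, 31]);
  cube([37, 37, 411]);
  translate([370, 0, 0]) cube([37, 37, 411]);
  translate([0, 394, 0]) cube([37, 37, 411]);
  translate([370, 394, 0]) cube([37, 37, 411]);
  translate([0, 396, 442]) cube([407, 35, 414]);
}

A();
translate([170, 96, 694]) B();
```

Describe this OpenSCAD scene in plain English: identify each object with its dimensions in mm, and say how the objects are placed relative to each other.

A is a table with a 747×623 mm rectangular top, 30 mm thick, top surface at z = 694 mm, supported by four round legs of 42 mm diameter, each leg's bounding box inset 24 mm from the nearest pair of top edges, running from the floor.

B is a chair: 407×431 mm seat, 31 mm thick, top at z = 442 mm, on four 37 mm square corner legs flush with the seat edges. A 35 mm thick backrest slab spans the full seat width, extending 414 mm above the seat top, its back face flush with the seat's +y edge.

The chair is on top of the table, centred.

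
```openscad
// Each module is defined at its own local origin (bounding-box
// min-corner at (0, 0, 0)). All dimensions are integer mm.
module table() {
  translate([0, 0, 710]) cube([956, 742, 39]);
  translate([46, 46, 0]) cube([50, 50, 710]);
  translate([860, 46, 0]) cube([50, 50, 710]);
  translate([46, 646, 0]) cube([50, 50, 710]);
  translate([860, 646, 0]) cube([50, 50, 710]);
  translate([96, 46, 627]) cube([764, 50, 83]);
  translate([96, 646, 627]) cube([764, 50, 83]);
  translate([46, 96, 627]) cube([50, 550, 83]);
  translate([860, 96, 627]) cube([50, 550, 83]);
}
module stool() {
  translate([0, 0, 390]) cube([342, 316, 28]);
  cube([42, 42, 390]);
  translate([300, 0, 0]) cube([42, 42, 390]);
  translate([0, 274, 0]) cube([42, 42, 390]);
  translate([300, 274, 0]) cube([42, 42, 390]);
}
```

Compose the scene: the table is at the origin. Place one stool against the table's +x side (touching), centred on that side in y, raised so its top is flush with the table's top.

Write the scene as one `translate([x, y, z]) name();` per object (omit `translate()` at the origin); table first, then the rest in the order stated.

table();
translate([956, 213, 331]) stool();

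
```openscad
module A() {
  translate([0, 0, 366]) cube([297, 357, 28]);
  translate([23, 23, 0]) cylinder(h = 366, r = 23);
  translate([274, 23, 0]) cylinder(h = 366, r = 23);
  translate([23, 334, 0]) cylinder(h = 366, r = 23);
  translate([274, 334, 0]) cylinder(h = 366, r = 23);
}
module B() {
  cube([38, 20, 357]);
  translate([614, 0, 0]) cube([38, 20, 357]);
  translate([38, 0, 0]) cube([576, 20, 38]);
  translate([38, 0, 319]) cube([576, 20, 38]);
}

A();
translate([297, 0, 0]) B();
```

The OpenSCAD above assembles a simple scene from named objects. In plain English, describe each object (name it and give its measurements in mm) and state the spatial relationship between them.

A is a simple wooden stool: a rectangular seat 297 mm (x) by 357 mm (y), 28 mm thick, top face at z = 394 mm, on four round legs, each 46 mm in diameter. The legs rest on z = 0, each leg's axis is inset half a diameter from the nearest pair of seat edges (so the leg's bounding box is flush with the corner).

B is a rectangular picture frame lying in the x–z plane (depth along y). The opening is 576 mm wide (x) by 281 mm tall (z), surrounded by a border 38 mm wide on all four sides. The frame is 20 mm deep and is made of two full-height vertical stiles with two horizontal rails fitted between them.

The picture frame is against the stool's +x side, with their −y faces flush.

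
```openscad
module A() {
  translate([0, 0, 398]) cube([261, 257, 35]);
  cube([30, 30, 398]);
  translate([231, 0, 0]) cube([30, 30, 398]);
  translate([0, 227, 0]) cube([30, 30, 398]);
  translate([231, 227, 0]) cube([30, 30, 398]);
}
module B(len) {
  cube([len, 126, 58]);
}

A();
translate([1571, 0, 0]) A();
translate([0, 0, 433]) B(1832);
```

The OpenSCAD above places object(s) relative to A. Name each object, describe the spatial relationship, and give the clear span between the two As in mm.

Second stool starts at x = 1571; first ends at x = 261; clear span = 1571 − 261 = 1310 mm.

A is a stool. B is a beam. A beam spans the tops of two stools. The clear span between the two stools is 1310 mm.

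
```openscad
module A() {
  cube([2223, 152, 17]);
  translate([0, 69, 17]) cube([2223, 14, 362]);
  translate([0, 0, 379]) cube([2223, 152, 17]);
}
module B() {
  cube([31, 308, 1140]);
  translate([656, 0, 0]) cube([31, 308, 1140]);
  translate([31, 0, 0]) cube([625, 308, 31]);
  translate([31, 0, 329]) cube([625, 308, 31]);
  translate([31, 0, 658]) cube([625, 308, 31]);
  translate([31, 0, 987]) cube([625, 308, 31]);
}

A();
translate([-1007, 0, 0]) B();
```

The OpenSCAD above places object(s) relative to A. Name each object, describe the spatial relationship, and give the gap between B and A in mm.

A is an I-beam. B is a bookshelf. The bookshelf is on the floor beside the I-beam on its −x side. The gap between the bookshelf and the I-beam is 320 mm.

The bookshelf's nearest face is 320 mm from the I-beam's −x face.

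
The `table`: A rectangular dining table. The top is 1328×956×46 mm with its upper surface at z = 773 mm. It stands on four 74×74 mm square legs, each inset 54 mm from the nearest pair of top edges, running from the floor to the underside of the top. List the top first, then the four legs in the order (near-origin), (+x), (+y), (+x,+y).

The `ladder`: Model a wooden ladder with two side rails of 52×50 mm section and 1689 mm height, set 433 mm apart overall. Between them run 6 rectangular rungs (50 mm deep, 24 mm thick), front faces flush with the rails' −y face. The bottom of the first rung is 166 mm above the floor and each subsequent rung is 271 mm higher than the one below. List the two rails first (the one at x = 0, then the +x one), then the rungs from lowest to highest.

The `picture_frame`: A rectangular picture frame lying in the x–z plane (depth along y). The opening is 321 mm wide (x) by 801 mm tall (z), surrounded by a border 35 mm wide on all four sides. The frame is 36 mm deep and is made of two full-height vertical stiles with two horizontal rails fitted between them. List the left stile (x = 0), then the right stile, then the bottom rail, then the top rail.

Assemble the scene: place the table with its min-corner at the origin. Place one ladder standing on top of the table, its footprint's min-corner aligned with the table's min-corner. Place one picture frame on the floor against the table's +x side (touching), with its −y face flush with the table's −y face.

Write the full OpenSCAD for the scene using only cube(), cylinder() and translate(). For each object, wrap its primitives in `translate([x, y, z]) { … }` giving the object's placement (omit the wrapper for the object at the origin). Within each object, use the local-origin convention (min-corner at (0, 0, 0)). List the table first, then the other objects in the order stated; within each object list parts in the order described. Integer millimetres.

translate([0, 0, 727]) cube([1328, 956, 46]);
translate([54, 54, 0]) cube([74, 74, 727]);
translate([1200, 54, 0]) cube([74, 74, 727]);
translate([54, 828, 0]) cube([74, 74, 727]);
translate([1200, 828, 0]) cube([74, 74, 727]);
translate([0, 0, 773]) {
  cube([52, 50, 1689]);
  translate([381, 0, 0]) cube([52, 50, 1689]);
  translate([52, 0, 166]) cube([329, 50, 24]);
  translate([52, 0, 437]) cube([329, 50, 24]);
  translate([52, 0, 708]) cube([329, 50, 24]);
  translate([52, 0, 979]) cube([329, 50, 24]);
  translate([52, 0, 1250]) cube([329, 50, 24]);
  translate([52, 0, 1521]) cube([329, 50, 24]);
}
translate([1328, 0, 0]) {
  cube([35, 36, 871]);
  translate([356, 0, 0]) cube([35, 36, 871]);
  translate([35, 0, 0]) cube([321, 36, 35]);
  translate([35, 0, 836]) cube([321, 36, 35]);
}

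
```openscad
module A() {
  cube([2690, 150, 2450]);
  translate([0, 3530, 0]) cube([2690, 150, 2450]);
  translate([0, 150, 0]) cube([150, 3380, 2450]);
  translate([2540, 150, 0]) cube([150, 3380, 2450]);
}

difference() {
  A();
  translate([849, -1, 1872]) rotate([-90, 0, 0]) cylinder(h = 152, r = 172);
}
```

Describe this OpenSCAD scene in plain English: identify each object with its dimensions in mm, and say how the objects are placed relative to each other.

A is a box-shaped house frame (walls only): outside footprint 2690×3680 mm, wall height 2450 mm, wall thickness 150 mm. The two y-facing walls run the full x-width; the two x-facing walls fit between the inner faces of the y-facing walls.

The house frame has a circular hole of radius 172 mm through its front wall, centred at (x = 849, z = 1872).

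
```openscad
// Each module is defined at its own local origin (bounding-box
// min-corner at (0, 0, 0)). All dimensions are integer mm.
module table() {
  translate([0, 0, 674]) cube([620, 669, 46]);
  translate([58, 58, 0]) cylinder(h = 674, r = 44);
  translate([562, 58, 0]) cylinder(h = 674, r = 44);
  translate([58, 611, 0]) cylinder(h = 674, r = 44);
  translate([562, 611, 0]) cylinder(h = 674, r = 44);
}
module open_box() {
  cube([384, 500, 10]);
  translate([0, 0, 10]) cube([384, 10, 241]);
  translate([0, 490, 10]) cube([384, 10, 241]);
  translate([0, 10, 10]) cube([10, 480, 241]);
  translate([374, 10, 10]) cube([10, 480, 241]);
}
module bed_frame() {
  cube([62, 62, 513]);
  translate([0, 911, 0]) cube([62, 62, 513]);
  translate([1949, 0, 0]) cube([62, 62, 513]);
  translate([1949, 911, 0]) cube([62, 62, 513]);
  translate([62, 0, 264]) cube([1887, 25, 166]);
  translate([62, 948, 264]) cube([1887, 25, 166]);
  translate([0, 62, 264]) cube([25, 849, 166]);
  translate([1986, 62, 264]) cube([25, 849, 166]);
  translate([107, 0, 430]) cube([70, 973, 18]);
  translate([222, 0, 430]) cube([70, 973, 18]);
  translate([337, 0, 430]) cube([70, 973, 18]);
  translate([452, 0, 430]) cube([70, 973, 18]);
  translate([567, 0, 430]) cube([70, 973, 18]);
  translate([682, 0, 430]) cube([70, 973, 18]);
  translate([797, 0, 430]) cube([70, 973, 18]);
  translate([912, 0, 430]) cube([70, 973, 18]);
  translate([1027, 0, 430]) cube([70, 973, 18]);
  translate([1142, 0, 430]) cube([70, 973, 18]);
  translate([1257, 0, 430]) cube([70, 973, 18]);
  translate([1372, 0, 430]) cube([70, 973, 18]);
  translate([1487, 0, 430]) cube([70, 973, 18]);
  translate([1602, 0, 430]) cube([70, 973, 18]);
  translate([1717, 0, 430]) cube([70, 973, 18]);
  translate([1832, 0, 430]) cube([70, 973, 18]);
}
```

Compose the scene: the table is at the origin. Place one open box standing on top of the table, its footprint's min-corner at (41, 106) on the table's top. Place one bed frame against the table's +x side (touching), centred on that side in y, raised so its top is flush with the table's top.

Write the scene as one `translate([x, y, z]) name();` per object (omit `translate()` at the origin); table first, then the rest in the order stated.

table();
translate([41, 106, 720]) open_box();
translate([620, -152, 207]) bed_frame();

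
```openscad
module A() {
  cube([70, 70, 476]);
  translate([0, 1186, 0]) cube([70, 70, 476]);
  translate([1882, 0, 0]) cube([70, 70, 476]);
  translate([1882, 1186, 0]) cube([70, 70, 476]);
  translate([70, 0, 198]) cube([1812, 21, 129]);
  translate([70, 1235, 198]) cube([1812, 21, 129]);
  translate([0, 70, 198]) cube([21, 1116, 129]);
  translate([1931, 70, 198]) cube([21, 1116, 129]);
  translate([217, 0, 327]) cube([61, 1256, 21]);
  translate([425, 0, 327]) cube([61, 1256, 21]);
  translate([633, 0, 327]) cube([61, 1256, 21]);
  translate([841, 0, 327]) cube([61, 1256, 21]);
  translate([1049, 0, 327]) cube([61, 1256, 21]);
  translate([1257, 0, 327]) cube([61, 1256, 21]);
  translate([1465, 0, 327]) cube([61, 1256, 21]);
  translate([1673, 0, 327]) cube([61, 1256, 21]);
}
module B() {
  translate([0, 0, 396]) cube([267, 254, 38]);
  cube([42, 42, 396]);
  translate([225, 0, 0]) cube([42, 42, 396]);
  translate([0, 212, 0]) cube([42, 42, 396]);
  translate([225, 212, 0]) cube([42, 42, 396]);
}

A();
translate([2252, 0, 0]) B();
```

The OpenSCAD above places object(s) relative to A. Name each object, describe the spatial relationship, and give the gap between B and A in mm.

A is a bed frame. B is a stool. The stool is on the floor beside the bed frame on its +x side. The gap between the stool and the bed frame is 300 mm.

The stool's nearest face is 300 mm from the bed frame's +x face.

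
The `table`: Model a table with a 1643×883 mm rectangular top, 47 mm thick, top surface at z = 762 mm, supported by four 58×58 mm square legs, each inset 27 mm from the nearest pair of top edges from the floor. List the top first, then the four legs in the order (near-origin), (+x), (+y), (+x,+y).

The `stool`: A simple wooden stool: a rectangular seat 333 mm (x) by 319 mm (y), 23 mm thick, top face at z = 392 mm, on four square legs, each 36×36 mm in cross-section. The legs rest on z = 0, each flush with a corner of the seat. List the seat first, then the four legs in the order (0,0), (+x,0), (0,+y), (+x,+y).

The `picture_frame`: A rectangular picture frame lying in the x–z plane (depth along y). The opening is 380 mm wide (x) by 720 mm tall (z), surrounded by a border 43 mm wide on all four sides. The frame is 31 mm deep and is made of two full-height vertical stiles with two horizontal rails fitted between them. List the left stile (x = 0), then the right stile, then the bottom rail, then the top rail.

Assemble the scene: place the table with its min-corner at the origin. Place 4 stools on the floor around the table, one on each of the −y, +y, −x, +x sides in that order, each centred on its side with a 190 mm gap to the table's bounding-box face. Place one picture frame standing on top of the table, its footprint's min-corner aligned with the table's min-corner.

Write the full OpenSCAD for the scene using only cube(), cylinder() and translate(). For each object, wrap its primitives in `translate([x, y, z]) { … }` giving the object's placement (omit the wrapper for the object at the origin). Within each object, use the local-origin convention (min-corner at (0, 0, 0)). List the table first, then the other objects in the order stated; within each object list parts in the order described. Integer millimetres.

translate([0, 0, 715]) cube([1643, 883, 47]);
translate([27, 27, 0]) cube([58, 58, 715]);
translate([1558, 27, 0]) cube([58, 58, 715]);
translate([27, 798, 0]) cube([58, 58, 715]);
translate([1558, 798, 0]) cube([58, 58, 715]);
translate([655, -509, 0]) {
  translate([0, 0, 369]) cube([333, 319, 23]);
  cube([36, 36, 369]);
  translate([297, 0, 0]) cube([36, 36, 369]);
  translate([0, 283, 0]) cube([36, 36, 369]);
  translate([297, 283, 0]) cube([36, 36, 369]);
}
translate([655, 1073, 0]) {
  translate([0, 0, 369]) cube([333, 319, 23]);
  cube([36, 36, 369]);
  translate([297, 0, 0]) cube([36, 36, 369]);
  translate([0, 283, 0]) cube([36, 36, 369]);
  translate([297, 283, 0]) cube([36, 36, 369]);
}
translate([-523, 282, 0]) {
  translate([0, 0, 369]) cube([333, 319, 23]);
  cube([36, 36, 369]);
  translate([297, 0, 0]) cube([36, 36, 369]);
  translate([0, 283, 0]) cube([36, 36, 369]);
  translate([297, 283, 0]) cube([36, 36, 369]);
}
translate([1833, 282, 0]) {
  translate([0, 0, 369]) cube([333, 319, 23]);
  cube([36, 36, 369]);
  translate([297, 0, 0]) cube([36, 36, 369]);
  translate([0, 283, 0]) cube([36, 36, 369]);
  translate([297, 283, 0]) cube([36, 36, 369]);
}
translate([0, 0, 762]) {
  cube([43, 31, 806]);
  translate([423, 0, 0]) cube([43, 31, 806]);
  translate([43, 0, 0]) cube([380, 31, 43]);
  translate([43, 0, 763]) cube([380, 31, 43]);
}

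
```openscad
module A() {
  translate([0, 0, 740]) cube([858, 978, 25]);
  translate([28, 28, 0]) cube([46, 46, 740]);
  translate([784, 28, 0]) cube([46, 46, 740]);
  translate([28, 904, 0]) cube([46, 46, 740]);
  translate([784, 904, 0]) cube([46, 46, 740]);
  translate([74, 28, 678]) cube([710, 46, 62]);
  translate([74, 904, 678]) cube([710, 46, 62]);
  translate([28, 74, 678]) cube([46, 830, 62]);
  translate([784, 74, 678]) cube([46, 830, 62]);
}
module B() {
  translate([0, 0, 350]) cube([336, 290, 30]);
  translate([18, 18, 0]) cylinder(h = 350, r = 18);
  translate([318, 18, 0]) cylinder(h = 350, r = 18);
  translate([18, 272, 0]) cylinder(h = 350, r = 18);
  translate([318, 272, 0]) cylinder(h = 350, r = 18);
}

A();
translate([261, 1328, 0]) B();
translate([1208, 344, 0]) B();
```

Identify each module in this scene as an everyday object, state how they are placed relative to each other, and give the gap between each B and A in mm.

Each stool's nearest face is 350 mm from the table's bounding box.

A is a table. B is a stool. Two stools sit around the table at the +y, +x sides. The gap between each stool and the table is 350 mm.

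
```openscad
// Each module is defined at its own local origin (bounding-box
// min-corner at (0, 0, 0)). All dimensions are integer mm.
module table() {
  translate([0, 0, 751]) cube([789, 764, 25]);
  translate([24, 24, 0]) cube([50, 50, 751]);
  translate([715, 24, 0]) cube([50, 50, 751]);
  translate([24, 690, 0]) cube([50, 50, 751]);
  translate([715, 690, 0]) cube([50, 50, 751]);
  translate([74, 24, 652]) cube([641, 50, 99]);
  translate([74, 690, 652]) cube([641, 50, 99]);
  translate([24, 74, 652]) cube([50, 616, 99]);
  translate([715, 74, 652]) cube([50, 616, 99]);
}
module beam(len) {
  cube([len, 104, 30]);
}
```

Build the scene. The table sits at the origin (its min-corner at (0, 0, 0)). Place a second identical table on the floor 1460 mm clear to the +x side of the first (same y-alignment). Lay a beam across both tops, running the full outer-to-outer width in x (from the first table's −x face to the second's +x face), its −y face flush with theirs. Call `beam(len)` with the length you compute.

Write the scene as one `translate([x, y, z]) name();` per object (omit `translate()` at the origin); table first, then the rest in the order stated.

table();
translate([2249, 0, 0]) table();
translate([0, 0, 776]) beam(3038);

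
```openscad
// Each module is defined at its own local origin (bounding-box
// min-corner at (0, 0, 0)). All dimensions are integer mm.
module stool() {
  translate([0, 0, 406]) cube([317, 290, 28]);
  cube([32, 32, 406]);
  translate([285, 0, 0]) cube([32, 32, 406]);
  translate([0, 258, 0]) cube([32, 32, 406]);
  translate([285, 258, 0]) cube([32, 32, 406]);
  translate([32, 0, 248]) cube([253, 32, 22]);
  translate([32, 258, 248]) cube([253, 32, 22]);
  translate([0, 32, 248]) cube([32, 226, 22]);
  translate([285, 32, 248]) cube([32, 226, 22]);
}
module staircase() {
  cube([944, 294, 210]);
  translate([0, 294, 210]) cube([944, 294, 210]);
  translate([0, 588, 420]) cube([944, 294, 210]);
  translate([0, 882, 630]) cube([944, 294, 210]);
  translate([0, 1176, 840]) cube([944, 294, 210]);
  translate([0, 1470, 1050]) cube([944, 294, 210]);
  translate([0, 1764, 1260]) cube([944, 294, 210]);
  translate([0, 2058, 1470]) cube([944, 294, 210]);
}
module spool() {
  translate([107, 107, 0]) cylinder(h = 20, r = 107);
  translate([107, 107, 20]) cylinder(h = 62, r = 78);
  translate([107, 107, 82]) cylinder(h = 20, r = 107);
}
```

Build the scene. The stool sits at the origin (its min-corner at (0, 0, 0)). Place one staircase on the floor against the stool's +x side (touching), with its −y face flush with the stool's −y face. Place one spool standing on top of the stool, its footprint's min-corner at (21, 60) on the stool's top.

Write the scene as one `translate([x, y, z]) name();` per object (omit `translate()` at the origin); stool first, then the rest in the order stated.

stool();
translate([317, 0, 0]) staircase();
translate([21, 60, 434]) spool();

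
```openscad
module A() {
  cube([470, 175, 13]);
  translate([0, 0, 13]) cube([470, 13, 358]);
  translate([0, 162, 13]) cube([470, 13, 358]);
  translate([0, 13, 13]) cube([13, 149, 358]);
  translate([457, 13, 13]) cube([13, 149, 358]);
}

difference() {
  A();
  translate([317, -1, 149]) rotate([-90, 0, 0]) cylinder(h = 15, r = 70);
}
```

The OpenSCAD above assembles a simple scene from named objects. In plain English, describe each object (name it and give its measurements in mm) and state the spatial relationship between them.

A is an open-topped rectangular box: outside dimensions 470×175×371 mm, with a uniform wall and base thickness of 13 mm. The base is a full 470×175 slab on the floor; four walls sit on top of the base. The front and back walls (the −y and +y sides) span the full width; the two side walls fit between them.

The open box has a circular hole of radius 70 mm through its front wall, centred at (x = 317, z = 149).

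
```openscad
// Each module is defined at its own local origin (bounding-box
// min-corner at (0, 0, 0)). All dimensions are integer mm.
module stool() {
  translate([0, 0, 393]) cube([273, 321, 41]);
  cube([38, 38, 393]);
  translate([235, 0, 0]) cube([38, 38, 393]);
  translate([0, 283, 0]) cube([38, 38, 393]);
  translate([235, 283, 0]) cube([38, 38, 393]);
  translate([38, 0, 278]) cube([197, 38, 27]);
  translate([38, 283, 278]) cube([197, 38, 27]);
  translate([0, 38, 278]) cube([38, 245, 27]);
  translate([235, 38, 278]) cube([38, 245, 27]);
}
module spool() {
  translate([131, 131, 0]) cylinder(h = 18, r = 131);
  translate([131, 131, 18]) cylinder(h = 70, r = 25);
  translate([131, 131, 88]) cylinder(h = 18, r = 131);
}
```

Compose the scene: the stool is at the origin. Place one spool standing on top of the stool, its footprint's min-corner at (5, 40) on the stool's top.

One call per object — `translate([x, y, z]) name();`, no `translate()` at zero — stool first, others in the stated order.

stool();
translate([5, 40, 434]) spool();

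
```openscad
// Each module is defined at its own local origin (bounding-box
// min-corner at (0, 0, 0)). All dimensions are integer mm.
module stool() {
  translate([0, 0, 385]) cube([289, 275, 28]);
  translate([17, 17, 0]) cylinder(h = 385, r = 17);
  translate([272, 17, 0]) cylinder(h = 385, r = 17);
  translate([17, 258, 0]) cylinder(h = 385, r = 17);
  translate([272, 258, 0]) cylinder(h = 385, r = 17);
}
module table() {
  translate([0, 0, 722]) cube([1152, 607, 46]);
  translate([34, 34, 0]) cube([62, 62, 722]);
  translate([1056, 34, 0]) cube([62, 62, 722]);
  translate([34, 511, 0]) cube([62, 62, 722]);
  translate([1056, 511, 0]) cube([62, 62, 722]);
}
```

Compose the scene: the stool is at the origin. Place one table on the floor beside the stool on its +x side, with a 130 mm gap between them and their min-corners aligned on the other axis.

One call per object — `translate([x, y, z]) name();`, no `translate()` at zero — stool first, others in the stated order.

stool();
translate([419, 0, 0]) table();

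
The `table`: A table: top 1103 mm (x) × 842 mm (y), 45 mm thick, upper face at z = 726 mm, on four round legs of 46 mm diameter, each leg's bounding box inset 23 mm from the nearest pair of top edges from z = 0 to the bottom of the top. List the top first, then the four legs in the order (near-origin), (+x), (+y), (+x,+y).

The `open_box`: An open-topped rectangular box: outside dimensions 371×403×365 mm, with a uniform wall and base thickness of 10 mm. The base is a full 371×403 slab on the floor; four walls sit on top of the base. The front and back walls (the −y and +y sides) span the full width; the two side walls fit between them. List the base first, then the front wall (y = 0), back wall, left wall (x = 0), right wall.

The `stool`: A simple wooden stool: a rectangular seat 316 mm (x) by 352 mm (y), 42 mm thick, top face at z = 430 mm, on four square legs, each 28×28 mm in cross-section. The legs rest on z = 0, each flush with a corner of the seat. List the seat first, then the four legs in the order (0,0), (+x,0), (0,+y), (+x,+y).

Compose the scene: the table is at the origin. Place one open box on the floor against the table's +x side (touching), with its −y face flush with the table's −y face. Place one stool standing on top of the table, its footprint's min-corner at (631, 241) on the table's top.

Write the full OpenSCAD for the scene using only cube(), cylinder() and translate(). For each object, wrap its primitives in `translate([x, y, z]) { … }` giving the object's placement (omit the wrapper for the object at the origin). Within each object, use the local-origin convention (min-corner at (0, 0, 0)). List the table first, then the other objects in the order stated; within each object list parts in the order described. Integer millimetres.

translate([0, 0, 681]) cube([1103, 842, 45]);
translate([46, 46, 0]) cylinder(h = 681, r = 23);
translate([1057, 46, 0]) cylinder(h = 681, r = 23);
translate([46, 796, 0]) cylinder(h = 681, r = 23);
translate([1057, 796, 0]) cylinder(h = 681, r = 23);
translate([1103, 0, 0]) {
  cube([371, 403, 10]);
  translate([0, 0, 10]) cube([371, 10, 355]);
  translate([0, 393, 10]) cube([371, 10, 355]);
  translate([0, 10, 10]) cube([10, 383, 355]);
  translate([361, 10, 10]) cube([10, 383, 355]);
}
translate([631, 241, 726]) {
  translate([0, 0, 388]) cube([316, 352, 42]);
  cube([28, 28, 388]);
  translate([288, 0, 0]) cube([28, 28, 388]);
  translate([0, 324, 0]) cube([28, 28, 388]);
  translate([288, 324, 0]) cube([28, 28, 388]);
}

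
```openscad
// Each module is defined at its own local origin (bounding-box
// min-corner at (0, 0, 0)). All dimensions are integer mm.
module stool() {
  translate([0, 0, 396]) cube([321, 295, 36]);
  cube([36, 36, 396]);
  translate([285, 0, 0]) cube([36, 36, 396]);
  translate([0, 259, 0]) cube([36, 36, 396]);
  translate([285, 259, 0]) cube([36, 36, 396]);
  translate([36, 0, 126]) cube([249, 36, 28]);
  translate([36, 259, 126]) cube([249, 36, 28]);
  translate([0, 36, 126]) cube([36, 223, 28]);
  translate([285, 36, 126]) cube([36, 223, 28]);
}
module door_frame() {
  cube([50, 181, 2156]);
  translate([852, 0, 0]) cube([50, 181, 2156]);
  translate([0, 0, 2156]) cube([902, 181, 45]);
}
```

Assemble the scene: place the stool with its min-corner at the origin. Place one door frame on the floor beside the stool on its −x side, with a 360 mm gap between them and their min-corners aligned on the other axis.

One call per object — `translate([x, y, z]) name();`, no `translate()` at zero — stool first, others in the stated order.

stool();
translate([-1262, 0, 0]) door_frame();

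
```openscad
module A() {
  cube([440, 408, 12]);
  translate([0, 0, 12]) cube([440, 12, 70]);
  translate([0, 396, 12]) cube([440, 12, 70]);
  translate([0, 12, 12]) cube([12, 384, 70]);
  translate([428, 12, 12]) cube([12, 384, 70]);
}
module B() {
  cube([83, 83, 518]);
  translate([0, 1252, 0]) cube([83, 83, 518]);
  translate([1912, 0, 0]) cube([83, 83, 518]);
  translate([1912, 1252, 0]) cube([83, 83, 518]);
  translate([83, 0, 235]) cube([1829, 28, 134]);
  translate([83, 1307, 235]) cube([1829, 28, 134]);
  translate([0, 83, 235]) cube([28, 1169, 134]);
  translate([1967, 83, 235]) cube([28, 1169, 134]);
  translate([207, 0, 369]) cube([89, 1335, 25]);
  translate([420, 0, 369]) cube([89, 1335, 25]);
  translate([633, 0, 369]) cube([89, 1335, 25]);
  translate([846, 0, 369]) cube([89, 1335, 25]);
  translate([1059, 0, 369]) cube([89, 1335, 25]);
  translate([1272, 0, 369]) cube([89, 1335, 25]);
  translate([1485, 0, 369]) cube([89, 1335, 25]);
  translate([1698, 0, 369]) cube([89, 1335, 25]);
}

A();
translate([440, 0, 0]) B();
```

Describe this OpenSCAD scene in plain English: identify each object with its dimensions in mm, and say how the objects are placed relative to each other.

A is an open-topped rectangular box: outside dimensions 440×408×82 mm, with a uniform wall and base thickness of 12 mm. The base is a full 440×408 slab on the floor; four walls sit on top of the base. The front and back walls (the −y and +y sides) span the full width; the two side walls fit between them.

B is a bed frame 1995 mm long (x) by 1335 mm wide (y). Four 83×83 mm corner posts, 518 mm tall, at the corners of the footprint. Four rails of 28 mm thickness and 134 mm height run between adjacent posts with their undersides at z = 235 mm, their outer faces flush with the outside of the frame (the two x-running rails run between the posts' inner faces; the two y-running rails run between the posts' inner faces). 8 slats, each 89 mm wide (x) and 25 mm thick, lie across the top of the two x-running rails, running the full 1335 mm width of the frame in y; the slats are evenly spaced along x between the inner faces of the end posts with equal gaps (rounded down to the nearest mm) at the −x end and between each pair — any rounding remainder accumulates at the +x end.

The bed frame is against the open box's +x side, with their −y faces flush.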